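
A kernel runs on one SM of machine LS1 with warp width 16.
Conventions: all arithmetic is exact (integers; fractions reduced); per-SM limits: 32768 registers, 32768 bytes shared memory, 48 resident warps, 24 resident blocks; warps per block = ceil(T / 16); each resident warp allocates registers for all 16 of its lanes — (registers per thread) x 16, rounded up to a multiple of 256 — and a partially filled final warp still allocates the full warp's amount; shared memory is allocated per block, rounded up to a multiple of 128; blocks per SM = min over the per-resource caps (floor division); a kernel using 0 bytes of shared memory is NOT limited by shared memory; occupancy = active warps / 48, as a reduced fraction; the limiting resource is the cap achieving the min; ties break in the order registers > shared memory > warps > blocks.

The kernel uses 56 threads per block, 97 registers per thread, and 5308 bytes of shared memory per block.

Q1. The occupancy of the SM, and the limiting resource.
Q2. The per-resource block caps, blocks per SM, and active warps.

Answer: occupancy 1/3, limited by registers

registers: 4 blocks
shared memory: 6 blocks
warps: 12 blocks
blocks: 24 blocks

Answer: 4 blocks, 16 active warps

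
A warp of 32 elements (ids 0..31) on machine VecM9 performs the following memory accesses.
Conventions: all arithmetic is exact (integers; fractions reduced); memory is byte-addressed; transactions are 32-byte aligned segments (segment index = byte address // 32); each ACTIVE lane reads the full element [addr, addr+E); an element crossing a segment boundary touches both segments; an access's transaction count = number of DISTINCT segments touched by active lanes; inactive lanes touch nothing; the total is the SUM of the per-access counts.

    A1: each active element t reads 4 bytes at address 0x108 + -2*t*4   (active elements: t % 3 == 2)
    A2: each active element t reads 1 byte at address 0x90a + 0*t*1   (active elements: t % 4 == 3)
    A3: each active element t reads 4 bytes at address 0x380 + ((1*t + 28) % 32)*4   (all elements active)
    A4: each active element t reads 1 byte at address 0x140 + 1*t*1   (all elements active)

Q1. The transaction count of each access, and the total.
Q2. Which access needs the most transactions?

A1: 7 transactions
A2: 1 transaction
A3: 4 transactions
A4: 1 transaction

Answer: 7,1,4,1; total 13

Answer: A1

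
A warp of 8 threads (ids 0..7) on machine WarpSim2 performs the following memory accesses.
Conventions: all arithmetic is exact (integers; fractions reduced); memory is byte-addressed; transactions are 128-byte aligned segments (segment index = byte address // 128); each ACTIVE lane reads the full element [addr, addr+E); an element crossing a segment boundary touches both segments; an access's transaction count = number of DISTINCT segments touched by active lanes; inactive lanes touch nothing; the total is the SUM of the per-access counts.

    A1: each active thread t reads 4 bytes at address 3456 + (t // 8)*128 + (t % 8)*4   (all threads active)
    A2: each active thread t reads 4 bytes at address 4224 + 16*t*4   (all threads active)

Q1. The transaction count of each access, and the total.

A1: 1 transaction
A2: 4 transactions

Answer: 1,4; total 5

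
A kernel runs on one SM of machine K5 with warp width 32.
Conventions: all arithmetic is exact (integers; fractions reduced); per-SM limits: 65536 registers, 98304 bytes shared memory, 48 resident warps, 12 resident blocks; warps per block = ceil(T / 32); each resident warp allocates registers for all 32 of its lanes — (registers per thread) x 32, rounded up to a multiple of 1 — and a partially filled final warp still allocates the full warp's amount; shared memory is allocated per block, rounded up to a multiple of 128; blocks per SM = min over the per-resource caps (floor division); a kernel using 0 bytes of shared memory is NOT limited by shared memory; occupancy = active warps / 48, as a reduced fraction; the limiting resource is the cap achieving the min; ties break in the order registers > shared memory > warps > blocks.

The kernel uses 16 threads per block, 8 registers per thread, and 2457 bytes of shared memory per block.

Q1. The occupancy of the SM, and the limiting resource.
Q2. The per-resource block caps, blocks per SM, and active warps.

Answer: occupancy 1/4, limited by blocks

registers: 256 blocks
shared memory: 38 blocks
warps: 48 blocks
blocks: 12 blocks

Answer: 12 blocks, 12 active warps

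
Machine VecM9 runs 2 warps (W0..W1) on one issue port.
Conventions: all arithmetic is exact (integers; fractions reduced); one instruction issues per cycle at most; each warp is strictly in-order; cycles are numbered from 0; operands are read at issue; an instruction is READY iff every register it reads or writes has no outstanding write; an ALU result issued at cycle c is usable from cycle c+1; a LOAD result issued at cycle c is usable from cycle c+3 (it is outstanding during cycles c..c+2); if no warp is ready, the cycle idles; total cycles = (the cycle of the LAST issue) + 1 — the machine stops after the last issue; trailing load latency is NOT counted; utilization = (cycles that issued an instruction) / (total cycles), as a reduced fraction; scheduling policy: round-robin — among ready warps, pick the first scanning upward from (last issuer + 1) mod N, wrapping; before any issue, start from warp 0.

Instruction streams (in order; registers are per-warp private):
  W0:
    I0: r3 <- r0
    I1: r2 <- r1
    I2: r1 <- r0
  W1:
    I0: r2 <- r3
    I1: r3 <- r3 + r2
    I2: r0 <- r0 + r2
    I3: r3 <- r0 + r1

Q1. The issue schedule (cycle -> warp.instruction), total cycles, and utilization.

cycle 0: W0.I0
cycle 1: W1.I0
cycle 2: W0.I1
cycle 3: W1.I1
cycle 4: W0.I2
cycle 5: W1.I2
cycle 6: W1.I3

Answer: 7 cycles, utilization 1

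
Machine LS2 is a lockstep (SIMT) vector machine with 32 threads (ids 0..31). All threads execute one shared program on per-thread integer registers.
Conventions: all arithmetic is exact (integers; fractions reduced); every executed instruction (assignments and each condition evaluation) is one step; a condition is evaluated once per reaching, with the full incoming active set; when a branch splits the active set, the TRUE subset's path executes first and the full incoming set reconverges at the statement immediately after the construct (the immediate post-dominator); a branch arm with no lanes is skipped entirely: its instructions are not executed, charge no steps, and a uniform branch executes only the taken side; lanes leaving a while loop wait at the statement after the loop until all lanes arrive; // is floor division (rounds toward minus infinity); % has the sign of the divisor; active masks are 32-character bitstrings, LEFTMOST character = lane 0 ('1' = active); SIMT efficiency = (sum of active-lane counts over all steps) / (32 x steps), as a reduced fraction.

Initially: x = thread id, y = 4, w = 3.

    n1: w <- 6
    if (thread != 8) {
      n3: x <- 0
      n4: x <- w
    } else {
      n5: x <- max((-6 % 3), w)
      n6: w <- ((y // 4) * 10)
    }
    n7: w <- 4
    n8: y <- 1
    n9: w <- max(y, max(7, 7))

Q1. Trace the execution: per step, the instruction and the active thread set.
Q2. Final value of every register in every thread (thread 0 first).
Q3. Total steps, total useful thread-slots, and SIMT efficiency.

step 0: w <- 6                       11111111111111111111111111111111
step 1: eval (thread != 8)           11111111111111111111111111111111
step 2: x <- 0                       11111111011111111111111111111111
step 3: x <- w                       11111111011111111111111111111111
step 4: x <- max((-6 % 3), w)        00000000100000000000000000000000
step 5: w <- ((y // 4) * 10)         00000000100000000000000000000000
step 6: w <- 4                       11111111111111111111111111111111
step 7: y <- 1                       11111111111111111111111111111111
step 8: w <- max(y, max(7, 7))       11111111111111111111111111111111

Answer: 9 steps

x: 6,6,6,6,6,6,6,6,6,6,6,6,6,6,6,6,6,6,6,6,6,6,6,6,6,6,6,6,6,6,6,6
y: 1,1,1,1,1,1,1,1,1,1,1,1,1,1,1,1,1,1,1,1,1,1,1,1,1,1,1,1,1,1,1,1
w: 7,7,7,7,7,7,7,7,7,7,7,7,7,7,7,7,7,7,7,7,7,7,7,7,7,7,7,7,7,7,7,7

steps = 9; useful = 224; efficiency = 224/288 = 7/9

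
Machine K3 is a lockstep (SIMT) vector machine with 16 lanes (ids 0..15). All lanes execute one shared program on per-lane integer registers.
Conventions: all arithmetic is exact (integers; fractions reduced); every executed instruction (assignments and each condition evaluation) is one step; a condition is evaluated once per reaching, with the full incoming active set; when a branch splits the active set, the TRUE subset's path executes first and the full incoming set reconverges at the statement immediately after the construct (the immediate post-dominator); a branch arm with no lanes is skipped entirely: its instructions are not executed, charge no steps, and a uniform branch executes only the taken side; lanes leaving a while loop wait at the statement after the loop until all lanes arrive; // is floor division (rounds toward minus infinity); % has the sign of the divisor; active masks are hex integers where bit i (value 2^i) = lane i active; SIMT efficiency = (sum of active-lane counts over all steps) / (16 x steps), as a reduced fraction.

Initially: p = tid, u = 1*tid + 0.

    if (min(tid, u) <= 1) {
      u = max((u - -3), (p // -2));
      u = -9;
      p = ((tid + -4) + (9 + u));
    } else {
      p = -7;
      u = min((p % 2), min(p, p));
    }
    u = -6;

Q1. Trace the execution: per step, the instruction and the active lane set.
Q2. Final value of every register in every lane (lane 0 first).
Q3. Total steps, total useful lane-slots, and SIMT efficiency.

step 0: eval (min(tid, u) <= 1)      0xffff
step 1: u <- max((u - -3), (p // -2)) 0x0003
step 2: u <- -9                      0x0003
step 3: p <- ((tid + -4) + (9 + u))  0x0003
step 4: p <- -7                      0xfffc
step 5: u <- min((p % 2), min(p, p)) 0xfffc
step 6: u <- -6                      0xffff

Answer: 7 steps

p: -4,-3,-7,-7,-7,-7,-7,-7,-7,-7,-7,-7,-7,-7,-7,-7
u: -6,-6,-6,-6,-6,-6,-6,-6,-6,-6,-6,-6,-6,-6,-6,-6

steps = 7; useful = 66; efficiency = 66/112 = 33/56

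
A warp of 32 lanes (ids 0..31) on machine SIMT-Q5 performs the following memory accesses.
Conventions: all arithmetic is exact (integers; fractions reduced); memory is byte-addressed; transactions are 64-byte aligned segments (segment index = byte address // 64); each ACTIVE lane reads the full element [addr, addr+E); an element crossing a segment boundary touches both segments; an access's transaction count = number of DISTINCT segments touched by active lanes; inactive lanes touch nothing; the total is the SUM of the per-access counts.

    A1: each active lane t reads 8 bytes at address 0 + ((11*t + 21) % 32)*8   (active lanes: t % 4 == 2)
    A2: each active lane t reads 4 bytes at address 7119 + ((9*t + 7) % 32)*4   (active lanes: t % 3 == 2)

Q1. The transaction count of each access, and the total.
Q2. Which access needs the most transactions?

A1: 4 transactions
A2: 2 transactions

Answer: 4,2; total 6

Answer: A1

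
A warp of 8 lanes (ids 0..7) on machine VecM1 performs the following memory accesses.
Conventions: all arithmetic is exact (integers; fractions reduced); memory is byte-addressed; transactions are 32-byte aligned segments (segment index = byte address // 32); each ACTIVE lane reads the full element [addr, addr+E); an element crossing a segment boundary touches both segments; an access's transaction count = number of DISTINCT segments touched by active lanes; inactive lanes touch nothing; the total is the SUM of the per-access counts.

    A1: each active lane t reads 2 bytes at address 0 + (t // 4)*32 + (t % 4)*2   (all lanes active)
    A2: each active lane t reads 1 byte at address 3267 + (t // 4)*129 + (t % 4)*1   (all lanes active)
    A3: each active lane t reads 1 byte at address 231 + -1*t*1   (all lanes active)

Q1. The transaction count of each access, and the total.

A1: 2 transactions
A2: 2 transactions
A3: 1 transaction

Answer: 2,2,1; total 5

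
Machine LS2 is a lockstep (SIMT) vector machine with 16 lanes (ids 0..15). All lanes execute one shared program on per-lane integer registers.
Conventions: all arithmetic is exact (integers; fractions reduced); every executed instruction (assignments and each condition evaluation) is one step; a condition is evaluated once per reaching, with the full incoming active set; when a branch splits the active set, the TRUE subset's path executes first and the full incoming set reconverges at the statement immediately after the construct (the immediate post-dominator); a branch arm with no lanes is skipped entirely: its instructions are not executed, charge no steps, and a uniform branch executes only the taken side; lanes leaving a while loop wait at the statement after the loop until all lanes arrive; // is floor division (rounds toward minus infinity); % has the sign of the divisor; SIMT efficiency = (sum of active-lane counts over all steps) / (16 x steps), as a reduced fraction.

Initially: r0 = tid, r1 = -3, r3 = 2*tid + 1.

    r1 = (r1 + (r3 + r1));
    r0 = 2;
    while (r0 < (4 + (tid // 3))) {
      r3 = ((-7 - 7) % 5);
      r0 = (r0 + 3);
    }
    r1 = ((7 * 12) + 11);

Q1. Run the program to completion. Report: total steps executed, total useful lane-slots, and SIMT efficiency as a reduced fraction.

Answer: 13 steps, 145 useful, 145/208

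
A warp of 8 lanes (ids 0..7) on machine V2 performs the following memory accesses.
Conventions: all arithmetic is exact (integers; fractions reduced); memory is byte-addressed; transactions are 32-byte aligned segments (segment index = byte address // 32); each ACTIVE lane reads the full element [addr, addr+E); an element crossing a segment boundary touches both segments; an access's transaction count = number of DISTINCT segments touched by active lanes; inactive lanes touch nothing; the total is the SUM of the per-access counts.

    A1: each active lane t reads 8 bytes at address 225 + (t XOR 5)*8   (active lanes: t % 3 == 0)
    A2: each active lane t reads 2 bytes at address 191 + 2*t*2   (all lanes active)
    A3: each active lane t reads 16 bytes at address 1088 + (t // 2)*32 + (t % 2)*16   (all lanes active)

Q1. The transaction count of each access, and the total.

A1: 2 transactions
A2: 2 transactions
A3: 4 transactions

Answer: 2,2,4; total 8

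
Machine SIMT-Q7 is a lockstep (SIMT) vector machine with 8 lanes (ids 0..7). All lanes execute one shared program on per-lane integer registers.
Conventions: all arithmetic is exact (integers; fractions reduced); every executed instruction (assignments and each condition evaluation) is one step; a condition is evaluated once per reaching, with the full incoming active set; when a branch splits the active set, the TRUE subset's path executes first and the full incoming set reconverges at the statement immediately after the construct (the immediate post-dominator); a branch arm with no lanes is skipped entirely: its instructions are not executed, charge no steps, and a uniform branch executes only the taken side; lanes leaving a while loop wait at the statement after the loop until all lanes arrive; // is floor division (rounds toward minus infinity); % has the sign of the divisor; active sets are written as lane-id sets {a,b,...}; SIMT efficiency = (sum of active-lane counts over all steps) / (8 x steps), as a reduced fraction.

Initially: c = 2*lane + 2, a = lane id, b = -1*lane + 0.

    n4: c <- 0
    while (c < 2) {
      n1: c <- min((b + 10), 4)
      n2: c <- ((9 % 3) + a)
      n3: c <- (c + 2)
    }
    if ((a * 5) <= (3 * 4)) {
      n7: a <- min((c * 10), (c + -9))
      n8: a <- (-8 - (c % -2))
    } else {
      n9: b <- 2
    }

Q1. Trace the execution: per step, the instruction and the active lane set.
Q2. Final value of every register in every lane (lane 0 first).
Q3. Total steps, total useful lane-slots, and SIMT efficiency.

step 0: c <- 0                       {0,1,2,3,4,5,6,7}
step 1: eval (c < 2)                 {0,1,2,3,4,5,6,7}
step 2: c <- min((b + 10), 4)        {0,1,2,3,4,5,6,7}
step 3: c <- ((9 % 3) + a)           {0,1,2,3,4,5,6,7}
step 4: c <- (c + 2)                 {0,1,2,3,4,5,6,7}
step 5: eval (c < 2)                 {0,1,2,3,4,5,6,7}
step 6: eval ((a * 5) <= (3 * 4))    {0,1,2,3,4,5,6,7}
step 7: a <- min((c * 10), (c + -9)) {0,1,2}
step 8: a <- (-8 - (c % -2))         {0,1,2}
step 9: b <- 2                       {3,4,5,6,7}

Answer: 10 steps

c: 2,3,4,5,6,7,8,9
a: -8,-7,-8,3,4,5,6,7
b: 0,-1,-2,2,2,2,2,2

steps = 10; useful = 67; efficiency = 67/80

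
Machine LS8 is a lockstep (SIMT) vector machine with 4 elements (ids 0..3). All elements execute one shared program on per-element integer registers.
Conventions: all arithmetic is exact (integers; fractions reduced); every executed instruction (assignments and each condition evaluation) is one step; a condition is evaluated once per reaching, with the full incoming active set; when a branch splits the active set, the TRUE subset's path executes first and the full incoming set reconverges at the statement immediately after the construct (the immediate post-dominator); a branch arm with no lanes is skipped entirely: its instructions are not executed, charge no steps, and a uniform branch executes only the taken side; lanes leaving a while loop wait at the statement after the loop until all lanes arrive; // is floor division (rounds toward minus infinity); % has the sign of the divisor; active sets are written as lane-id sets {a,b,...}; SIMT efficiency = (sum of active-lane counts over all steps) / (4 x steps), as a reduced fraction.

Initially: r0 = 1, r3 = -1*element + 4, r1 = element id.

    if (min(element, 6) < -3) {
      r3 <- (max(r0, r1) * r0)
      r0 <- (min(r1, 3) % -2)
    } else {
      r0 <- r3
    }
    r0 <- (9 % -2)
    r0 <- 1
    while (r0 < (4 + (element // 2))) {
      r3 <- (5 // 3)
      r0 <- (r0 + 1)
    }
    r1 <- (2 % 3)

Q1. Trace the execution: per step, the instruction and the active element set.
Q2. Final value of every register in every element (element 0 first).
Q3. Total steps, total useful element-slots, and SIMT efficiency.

step 0: eval (min(element, 6) < -3)  {0,1,2,3}
step 1: r0 <- r3                     {0,1,2,3}
step 2: r0 <- (9 % -2)               {0,1,2,3}
step 3: r0 <- 1                      {0,1,2,3}
step 4: eval (r0 < (4 + (element // 2))) {0,1,2,3}
step 5: r3 <- (5 // 3)               {0,1,2,3}
step 6: r0 <- (r0 + 1)               {0,1,2,3}
step 7: eval (r0 < (4 + (element // 2))) {0,1,2,3}
step 8: r3 <- (5 // 3)               {0,1,2,3}
step 9: r0 <- (r0 + 1)               {0,1,2,3}
step 10: eval (r0 < (4 + (element // 2))) {0,1,2,3}
step 11: r3 <- (5 // 3)               {0,1,2,3}
step 12: r0 <- (r0 + 1)               {0,1,2,3}
step 13: eval (r0 < (4 + (element // 2))) {0,1,2,3}
step 14: r3 <- (5 // 3)               {2,3}
step 15: r0 <- (r0 + 1)               {2,3}
step 16: eval (r0 < (4 + (element // 2))) {2,3}
step 17: r1 <- (2 % 3)                {0,1,2,3}

Answer: 18 steps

r0: 4,4,5,5
r3: 1,1,1,1
r1: 2,2,2,2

steps = 18; useful = 66; efficiency = 66/72 = 11/12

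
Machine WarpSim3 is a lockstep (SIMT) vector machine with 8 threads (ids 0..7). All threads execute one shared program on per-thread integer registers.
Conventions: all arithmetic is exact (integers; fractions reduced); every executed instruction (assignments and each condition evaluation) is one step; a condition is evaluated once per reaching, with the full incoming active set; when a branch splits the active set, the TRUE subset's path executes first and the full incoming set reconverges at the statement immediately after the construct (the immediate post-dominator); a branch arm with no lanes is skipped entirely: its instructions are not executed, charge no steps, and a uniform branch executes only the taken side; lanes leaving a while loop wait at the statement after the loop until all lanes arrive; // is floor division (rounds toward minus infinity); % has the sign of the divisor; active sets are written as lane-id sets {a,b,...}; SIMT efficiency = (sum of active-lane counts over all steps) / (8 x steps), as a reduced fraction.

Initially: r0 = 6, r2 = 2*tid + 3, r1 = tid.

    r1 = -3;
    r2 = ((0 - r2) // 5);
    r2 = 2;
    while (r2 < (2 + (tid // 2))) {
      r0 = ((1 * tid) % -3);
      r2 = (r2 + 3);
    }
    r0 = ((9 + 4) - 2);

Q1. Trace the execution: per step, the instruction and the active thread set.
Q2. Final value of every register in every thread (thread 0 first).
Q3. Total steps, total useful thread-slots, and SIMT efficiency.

step 0: r1 <- -3                     {0,1,2,3,4,5,6,7}
step 1: r2 <- ((0 - r2) // 5)        {0,1,2,3,4,5,6,7}
step 2: r2 <- 2                      {0,1,2,3,4,5,6,7}
step 3: eval (r2 < (2 + (tid // 2))) {0,1,2,3,4,5,6,7}
step 4: r0 <- ((1 * tid) % -3)       {2,3,4,5,6,7}
step 5: r2 <- (r2 + 3)               {2,3,4,5,6,7}
step 6: eval (r2 < (2 + (tid // 2))) {2,3,4,5,6,7}
step 7: r0 <- ((9 + 4) - 2)          {0,1,2,3,4,5,6,7}

Answer: 8 steps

r0: 11,11,11,11,11,11,11,11
r2: 2,2,5,5,5,5,5,5
r1: -3,-3,-3,-3,-3,-3,-3,-3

steps = 8; useful = 58; efficiency = 58/64 = 29/32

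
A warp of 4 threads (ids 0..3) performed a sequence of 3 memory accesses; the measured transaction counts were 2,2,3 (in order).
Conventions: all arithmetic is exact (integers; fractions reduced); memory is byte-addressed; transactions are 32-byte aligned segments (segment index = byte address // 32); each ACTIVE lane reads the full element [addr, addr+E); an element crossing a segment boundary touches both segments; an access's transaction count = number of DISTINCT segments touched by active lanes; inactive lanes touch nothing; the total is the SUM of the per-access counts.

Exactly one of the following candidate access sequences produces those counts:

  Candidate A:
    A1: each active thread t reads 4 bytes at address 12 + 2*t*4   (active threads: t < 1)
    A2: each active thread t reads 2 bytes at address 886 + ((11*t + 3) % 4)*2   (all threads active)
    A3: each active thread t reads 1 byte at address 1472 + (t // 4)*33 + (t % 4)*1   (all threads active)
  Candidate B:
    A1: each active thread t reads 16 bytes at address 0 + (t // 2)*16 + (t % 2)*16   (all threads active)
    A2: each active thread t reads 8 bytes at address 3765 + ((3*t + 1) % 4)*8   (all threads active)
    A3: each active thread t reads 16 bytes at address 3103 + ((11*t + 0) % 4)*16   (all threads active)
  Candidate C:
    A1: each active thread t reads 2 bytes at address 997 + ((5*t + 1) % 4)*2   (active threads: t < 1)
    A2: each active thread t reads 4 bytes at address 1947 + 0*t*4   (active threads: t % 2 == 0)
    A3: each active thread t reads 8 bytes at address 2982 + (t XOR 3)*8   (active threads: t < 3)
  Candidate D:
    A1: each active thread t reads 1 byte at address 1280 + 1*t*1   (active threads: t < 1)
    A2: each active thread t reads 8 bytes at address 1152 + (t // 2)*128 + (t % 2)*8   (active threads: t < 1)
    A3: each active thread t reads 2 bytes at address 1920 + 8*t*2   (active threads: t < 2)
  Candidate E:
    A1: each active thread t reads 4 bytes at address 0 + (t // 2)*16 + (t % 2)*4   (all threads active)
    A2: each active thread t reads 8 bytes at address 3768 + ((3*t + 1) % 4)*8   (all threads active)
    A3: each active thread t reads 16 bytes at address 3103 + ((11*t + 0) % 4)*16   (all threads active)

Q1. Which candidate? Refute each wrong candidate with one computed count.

A: A1 gives 1 transaction, not 2
C: A1 gives 1 transaction, not 2
D: A1 gives 1 transaction, not 2
E: A1 gives 1 transaction, not 2
B: all counts match (2,2,3)

Answer: B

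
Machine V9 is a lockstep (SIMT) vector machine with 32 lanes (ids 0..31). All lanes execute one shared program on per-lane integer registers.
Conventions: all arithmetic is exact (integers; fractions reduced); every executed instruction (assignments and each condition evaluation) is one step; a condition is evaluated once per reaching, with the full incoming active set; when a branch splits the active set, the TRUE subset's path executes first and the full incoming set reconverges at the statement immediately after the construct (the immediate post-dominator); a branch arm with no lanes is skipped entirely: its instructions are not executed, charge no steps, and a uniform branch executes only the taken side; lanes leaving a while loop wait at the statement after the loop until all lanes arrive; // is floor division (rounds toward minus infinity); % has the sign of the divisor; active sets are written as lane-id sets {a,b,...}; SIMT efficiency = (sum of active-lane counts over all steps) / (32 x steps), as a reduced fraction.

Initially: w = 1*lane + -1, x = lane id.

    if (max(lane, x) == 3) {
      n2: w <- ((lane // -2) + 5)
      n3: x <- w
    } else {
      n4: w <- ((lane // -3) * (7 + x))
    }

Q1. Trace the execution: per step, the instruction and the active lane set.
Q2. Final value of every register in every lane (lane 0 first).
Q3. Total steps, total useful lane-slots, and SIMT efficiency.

step 0: eval (max(lane, x) == 3)     {0,1,2,3,4,5,6,7,8,9,10,11,12,13,14,15,16,17,18,19,20,21,22,23,24,25,26,27,28,29,30,31}
step 1: w <- ((lane // -2) + 5)      {3}
step 2: x <- w                       {3}
step 3: w <- ((lane // -3) * (7 + x)) {0,1,2,4,5,6,7,8,9,10,11,12,13,14,15,16,17,18,19,20,21,22,23,24,25,26,27,28,29,30,31}

Answer: 4 steps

w: 0,-8,-9,3,-22,-24,-26,-42,-45,-48,-68,-72,-76,-100,-105,-110,-138,-144,-150,-182,-189,-196,-232,-240,-248,-288,-297,-306,-350,-360,-370,-418
x: 0,1,2,3,4,5,6,7,8,9,10,11,12,13,14,15,16,17,18,19,20,21,22,23,24,25,26,27,28,29,30,31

steps = 4; useful = 65; efficiency = 65/128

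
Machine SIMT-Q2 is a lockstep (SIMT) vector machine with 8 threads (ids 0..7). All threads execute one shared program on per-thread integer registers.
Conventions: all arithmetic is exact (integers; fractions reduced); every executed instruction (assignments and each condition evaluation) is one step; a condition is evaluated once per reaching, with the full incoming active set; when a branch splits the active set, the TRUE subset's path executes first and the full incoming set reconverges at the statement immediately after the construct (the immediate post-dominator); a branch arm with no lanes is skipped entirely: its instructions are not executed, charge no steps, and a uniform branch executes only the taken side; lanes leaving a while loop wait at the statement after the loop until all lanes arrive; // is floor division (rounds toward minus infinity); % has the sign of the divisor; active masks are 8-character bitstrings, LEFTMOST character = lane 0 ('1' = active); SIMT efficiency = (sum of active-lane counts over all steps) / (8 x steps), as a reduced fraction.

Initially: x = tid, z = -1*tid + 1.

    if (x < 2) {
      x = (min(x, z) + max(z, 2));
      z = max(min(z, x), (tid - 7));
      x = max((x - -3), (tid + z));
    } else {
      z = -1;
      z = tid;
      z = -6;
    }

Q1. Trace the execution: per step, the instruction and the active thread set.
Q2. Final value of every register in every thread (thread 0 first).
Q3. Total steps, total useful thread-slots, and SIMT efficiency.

step 0: eval (x < 2)                 11111111
step 1: x <- (min(x, z) + max(z, 2)) 11000000
step 2: z <- max(min(z, x), (tid - 7)) 11000000
step 3: x <- max((x - -3), (tid + z)) 11000000
step 4: z <- -1                      00111111
step 5: z <- tid                     00111111
step 6: z <- -6                      00111111

Answer: 7 steps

x: 5,5,2,3,4,5,6,7
z: 1,0,-6,-6,-6,-6,-6,-6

steps = 7; useful = 32; efficiency = 32/56 = 4/7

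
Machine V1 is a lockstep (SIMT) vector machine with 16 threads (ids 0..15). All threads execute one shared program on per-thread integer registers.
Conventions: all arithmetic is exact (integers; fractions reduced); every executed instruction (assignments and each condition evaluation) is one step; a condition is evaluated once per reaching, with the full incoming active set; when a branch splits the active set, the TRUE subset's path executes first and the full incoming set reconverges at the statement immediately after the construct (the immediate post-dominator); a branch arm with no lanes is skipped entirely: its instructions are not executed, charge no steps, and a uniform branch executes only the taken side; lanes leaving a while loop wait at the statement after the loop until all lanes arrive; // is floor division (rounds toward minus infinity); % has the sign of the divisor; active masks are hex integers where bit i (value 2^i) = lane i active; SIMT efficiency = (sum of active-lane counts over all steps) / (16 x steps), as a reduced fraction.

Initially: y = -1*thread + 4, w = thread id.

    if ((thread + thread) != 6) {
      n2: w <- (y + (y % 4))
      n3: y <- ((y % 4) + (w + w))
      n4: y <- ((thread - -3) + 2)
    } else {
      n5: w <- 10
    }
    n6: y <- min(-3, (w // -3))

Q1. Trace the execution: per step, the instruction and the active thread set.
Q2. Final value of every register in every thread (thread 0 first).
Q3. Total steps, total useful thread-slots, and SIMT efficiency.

step 0: eval ((thread + thread) != 6) 0xffff
step 1: w <- (y + (y % 4))           0xfff7
step 2: y <- ((y % 4) + (w + w))     0xfff7
step 3: y <- ((thread - -3) + 2)     0xfff7
step 4: w <- 10                      0x0008
step 5: y <- min(-3, (w // -3))      0xffff

Answer: 6 steps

y: -3,-3,-3,-4,-3,-3,-3,-3,-3,-3,-3,-3,-3,-3,-3,-3
w: 4,6,4,10,0,2,0,-2,-4,-2,-4,-6,-8,-6,-8,-10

steps = 6; useful = 78; efficiency = 78/96 = 13/16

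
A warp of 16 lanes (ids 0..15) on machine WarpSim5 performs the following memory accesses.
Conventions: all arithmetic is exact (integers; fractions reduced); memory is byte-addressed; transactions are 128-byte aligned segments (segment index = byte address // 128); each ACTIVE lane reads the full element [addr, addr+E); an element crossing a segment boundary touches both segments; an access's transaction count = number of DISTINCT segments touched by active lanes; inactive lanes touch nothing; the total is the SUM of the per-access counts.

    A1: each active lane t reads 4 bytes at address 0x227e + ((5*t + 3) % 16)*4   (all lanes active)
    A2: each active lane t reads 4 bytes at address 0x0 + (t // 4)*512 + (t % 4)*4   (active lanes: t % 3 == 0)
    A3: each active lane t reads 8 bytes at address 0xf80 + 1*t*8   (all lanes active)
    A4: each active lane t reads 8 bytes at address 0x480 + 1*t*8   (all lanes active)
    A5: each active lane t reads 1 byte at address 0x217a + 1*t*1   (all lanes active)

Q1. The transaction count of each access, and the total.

A1: 2 transactions
A2: 4 transactions
A3: 1 transaction
A4: 1 transaction
A5: 2 transactions

Answer: 2,4,1,1,2; total 10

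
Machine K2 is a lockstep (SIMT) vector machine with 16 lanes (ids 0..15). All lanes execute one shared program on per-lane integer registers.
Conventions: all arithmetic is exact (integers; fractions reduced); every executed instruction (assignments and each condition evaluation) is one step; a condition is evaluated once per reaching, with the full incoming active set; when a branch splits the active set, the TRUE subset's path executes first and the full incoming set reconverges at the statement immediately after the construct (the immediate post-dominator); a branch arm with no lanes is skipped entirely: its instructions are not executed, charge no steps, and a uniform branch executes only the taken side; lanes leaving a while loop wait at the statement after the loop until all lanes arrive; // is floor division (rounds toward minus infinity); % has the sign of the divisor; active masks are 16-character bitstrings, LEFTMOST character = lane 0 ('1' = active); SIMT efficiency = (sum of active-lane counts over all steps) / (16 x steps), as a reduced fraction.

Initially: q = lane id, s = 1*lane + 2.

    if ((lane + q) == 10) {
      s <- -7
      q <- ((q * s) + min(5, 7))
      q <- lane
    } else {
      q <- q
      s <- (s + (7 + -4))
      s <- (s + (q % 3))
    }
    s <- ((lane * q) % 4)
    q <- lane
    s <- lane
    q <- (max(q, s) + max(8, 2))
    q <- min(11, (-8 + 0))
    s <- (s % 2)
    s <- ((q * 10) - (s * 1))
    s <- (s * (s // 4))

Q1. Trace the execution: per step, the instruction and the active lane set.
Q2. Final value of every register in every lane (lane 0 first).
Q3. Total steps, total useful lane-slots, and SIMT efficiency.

step 0: eval ((lane + q) == 10)      1111111111111111
step 1: s <- -7                      0000010000000000
step 2: q <- ((q * s) + min(5, 7))   0000010000000000
step 3: q <- lane                    0000010000000000
step 4: q <- q                       1111101111111111
step 5: s <- (s + (7 + -4))          1111101111111111
step 6: s <- (s + (q % 3))           1111101111111111
step 7: s <- ((lane * q) % 4)        1111111111111111
step 8: q <- lane                    1111111111111111
step 9: s <- lane                    1111111111111111
step 10: q <- (max(q, s) + max(8, 2)) 1111111111111111
step 11: q <- min(11, (-8 + 0))       1111111111111111
step 12: s <- (s % 2)                 1111111111111111
step 13: s <- ((q * 10) - (s * 1))    1111111111111111
step 14: s <- (s * (s // 4))          1111111111111111

Answer: 15 steps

q: -8,-8,-8,-8,-8,-8,-8,-8,-8,-8,-8,-8,-8,-8,-8,-8
s: 1600,1701,1600,1701,1600,1701,1600,1701,1600,1701,1600,1701,1600,1701,1600,1701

steps = 15; useful = 192; efficiency = 192/240 = 4/5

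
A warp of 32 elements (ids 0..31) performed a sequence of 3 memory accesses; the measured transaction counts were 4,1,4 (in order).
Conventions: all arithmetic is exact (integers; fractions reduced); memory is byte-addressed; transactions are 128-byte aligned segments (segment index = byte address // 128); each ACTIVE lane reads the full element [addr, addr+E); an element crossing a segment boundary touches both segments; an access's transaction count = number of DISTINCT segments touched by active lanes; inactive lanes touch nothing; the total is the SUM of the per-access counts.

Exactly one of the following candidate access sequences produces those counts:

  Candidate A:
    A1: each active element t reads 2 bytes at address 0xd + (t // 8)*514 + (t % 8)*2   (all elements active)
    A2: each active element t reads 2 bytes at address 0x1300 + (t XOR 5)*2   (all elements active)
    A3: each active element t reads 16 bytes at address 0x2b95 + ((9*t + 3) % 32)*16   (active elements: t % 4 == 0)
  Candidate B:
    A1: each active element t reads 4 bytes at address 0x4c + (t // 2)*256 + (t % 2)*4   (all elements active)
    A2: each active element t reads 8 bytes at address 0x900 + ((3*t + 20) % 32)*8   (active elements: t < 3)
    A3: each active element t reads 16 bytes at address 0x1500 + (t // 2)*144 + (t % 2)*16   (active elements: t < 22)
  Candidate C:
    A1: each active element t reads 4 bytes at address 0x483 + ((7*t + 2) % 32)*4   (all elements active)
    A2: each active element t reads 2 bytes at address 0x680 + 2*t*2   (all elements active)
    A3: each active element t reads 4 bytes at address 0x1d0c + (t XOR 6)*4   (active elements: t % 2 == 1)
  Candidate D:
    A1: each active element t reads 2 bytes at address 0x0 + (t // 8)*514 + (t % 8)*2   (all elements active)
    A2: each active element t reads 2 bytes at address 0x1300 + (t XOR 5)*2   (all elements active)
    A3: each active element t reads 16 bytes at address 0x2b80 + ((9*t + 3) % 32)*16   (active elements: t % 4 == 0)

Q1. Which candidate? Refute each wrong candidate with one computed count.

A: A3 gives 5 transactions, not 4
B: A1 gives 16 transactions, not 4
C: A1 gives 2 transactions, not 4
D: all counts match (4,1,4)

Answer: D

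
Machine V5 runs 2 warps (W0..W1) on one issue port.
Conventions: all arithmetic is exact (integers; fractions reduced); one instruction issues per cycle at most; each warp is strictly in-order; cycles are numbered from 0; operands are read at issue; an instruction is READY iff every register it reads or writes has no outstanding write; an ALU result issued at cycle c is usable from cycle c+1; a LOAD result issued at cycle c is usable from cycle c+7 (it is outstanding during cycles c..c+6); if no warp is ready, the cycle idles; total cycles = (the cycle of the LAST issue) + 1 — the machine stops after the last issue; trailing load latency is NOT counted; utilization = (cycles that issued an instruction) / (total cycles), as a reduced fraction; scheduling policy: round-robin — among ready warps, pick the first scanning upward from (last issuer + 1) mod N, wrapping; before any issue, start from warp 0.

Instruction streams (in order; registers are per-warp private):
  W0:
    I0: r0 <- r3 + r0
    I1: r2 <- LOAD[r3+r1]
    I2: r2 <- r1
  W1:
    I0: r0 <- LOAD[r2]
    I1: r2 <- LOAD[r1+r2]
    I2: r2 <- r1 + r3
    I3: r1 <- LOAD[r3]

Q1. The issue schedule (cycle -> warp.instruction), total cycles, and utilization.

cycle 0: W0.I0
cycle 1: W1.I0
cycle 2: W0.I1
cycle 3: W1.I1
cycle 4: idle
cycle 5: idle
cycle 6: idle
cycle 7: idle
cycle 8: idle
cycle 9: W0.I2
cycle 10: W1.I2
cycle 11: W1.I3

Answer: 12 cycles, utilization 7/12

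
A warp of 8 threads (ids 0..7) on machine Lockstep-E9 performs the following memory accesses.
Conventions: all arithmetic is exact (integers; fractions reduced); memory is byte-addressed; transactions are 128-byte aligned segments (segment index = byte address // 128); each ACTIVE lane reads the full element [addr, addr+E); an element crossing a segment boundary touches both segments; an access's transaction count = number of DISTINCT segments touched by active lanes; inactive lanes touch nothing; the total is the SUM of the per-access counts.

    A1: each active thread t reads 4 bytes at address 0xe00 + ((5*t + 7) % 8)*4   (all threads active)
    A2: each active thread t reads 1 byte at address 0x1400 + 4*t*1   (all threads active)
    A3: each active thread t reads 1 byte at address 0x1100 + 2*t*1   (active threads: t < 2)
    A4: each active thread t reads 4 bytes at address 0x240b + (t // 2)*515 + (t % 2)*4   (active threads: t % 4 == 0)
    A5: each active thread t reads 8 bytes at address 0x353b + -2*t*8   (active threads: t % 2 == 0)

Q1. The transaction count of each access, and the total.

A1: 1 transaction
A2: 1 transaction
A3: 1 transaction
A4: 2 transactions
A5: 2 transactions

Answer: 1,1,1,2,2; total 7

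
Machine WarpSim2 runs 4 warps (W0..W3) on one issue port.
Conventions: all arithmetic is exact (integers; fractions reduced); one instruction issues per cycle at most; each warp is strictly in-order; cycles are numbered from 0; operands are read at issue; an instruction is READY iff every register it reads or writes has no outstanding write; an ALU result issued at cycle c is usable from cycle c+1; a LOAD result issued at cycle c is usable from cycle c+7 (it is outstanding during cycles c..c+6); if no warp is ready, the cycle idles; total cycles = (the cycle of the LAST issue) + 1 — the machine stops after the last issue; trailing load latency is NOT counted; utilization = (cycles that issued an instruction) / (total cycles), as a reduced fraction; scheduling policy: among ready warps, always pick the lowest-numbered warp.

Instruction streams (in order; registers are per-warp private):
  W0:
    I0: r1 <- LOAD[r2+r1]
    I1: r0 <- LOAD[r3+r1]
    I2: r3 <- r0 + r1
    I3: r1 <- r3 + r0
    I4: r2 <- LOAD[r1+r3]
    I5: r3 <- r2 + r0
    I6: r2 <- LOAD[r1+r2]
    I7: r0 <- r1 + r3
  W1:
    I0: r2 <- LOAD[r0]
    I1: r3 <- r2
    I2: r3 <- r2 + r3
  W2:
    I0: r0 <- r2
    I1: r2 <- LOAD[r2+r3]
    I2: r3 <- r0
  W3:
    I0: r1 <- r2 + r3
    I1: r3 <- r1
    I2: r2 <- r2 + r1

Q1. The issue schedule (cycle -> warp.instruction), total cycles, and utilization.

cycle 0: W0.I0
cycle 1: W1.I0
cycle 2: W2.I0
cycle 3: W2.I1
cycle 4: W2.I2
cycle 5: W3.I0
cycle 6: W3.I1
cycle 7: W0.I1
cycle 8: W1.I1
cycle 9: W1.I2
cycle 10: W3.I2
cycle 11: idle
cycle 12: idle
cycle 13: idle
cycle 14: W0.I2
cycle 15: W0.I3
cycle 16: W0.I4
cycle 17: idle
cycle 18: idle
cycle 19: idle
cycle 20: idle
cycle 21: idle
cycle 22: idle
cycle 23: W0.I5
cycle 24: W0.I6
cycle 25: W0.I7

Answer: 26 cycles, utilization 17/26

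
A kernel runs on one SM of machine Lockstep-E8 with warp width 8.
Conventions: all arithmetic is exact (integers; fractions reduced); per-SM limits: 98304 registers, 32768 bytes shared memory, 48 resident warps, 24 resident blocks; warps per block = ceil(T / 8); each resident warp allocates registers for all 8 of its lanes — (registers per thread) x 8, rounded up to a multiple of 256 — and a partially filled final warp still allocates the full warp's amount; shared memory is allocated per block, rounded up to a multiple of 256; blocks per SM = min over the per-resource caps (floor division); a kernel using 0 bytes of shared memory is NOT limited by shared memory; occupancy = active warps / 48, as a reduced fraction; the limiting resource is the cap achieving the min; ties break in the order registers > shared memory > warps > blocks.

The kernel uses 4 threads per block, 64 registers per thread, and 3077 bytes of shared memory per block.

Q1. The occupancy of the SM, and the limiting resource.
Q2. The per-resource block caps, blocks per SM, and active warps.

Answer: occupancy 3/16, limited by shared memory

registers: 192 blocks
shared memory: 9 blocks
warps: 48 blocks
blocks: 24 blocks

Answer: 9 blocks, 9 active warps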